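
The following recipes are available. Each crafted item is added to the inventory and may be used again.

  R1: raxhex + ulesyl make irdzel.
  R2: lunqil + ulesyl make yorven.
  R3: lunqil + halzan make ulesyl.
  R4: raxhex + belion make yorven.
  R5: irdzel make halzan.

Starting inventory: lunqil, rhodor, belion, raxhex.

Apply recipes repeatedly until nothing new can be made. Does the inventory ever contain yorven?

raxhex + belion → yorven (R4).

Yes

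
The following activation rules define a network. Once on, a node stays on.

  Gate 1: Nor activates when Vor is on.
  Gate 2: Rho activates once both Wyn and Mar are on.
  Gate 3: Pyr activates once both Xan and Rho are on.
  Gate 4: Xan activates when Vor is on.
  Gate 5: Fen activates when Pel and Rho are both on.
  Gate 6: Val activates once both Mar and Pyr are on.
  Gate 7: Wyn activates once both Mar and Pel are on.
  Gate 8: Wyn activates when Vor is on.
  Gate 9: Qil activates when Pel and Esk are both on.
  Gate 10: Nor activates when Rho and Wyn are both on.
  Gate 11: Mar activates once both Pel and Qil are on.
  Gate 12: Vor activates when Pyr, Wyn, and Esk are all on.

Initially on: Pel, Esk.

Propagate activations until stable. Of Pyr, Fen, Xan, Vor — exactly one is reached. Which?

Fen

Pel and Esk are on, so Qil activates (Gate 9).
Pel and Qil are on, so Mar activates (Gate 11).
Gate 7: Mar and Pel on → Wyn on.
Gate 2: Wyn and Mar on → Rho on.
Pel and Rho are on, so Fen activates (Gate 5).
Pyr would need Xan and Rho (Gate 3), but Xan never turns on. Vor would need Pyr, Wyn, and Esk (Gate 12), but Pyr never turns on. Xan would need Vor (Gate 4), but Vor never turns on.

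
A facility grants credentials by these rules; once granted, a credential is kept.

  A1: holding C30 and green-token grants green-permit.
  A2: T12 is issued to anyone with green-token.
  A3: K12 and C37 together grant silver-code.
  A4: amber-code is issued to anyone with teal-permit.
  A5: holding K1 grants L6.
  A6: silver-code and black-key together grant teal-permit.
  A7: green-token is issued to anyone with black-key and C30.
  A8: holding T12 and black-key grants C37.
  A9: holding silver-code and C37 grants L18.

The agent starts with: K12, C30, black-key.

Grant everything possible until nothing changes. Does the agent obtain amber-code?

Yes

Holding black-key and C30 grants green-token (A7).
Holding green-token grants T12 (A2).
Holding T12 and black-key grants C37 (A8).
Holding K12 and C37 grants silver-code (A3).
Holding silver-code and black-key grants teal-permit (A6).
Holding teal-permit grants amber-code (A4).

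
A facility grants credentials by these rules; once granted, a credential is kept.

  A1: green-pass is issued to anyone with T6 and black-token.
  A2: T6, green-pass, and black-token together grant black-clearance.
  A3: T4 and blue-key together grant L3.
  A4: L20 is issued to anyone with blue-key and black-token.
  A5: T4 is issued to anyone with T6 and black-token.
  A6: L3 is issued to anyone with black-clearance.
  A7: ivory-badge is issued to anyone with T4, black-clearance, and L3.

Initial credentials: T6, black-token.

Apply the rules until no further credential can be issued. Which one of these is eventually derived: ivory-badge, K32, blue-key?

Holding T6 and black-token grants T4 (A5).
Holding T6 and black-token grants green-pass (A1).
Holding T6, green-pass, and black-token grants black-clearance (A2).
Holding black-clearance grants L3 (A6).
Holding T4, black-clearance, and L3 grants ivory-badge (A7).
No rule produces blue-key, and it is not given. No rule produces K32, and it is not given.

ivory-badge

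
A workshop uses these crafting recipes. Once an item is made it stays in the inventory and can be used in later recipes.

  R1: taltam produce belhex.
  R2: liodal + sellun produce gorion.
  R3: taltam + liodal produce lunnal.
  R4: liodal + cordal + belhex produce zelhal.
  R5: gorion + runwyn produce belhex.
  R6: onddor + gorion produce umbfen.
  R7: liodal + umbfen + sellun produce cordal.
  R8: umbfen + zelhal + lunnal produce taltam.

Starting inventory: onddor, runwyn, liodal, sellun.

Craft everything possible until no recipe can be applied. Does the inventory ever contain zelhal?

liodal + sellun → gorion (R2).
Using R6, onddor and gorion make umbfen.
gorion + runwyn → belhex (R5).
liodal + umbfen + sellun → cordal (R7).
liodal + cordal + belhex → zelhal (R4).

Yes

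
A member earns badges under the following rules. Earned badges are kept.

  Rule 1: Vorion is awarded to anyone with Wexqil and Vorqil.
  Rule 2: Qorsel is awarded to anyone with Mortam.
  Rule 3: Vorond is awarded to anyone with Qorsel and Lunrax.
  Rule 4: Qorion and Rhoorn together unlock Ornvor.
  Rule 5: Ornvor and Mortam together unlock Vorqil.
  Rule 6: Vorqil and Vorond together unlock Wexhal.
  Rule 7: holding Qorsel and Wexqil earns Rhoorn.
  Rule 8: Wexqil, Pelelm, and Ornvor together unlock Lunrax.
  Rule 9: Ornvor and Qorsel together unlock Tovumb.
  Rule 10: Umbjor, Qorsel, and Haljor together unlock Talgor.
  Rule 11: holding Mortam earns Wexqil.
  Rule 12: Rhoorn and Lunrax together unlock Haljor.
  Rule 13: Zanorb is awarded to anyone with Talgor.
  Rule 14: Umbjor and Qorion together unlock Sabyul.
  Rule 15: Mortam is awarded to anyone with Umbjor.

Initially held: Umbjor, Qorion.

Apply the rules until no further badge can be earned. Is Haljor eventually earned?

No

Haljor would need Rhoorn and Lunrax (Rule 12), but Lunrax is never earned.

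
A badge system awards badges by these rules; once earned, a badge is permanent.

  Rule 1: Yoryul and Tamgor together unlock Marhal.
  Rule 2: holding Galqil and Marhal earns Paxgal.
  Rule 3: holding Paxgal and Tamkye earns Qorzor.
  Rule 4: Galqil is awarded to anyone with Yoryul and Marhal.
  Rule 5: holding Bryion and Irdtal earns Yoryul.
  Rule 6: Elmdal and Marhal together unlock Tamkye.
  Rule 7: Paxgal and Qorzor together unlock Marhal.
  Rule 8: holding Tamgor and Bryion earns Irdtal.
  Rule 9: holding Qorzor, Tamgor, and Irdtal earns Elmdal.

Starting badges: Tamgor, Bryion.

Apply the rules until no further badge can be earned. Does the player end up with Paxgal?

Yes

With Tamgor and Bryion, Irdtal is earned (Rule 8).
With Bryion and Irdtal, Yoryul is earned (Rule 5).
With Yoryul and Tamgor, Marhal is earned (Rule 1).
With Yoryul and Marhal, Galqil is earned (Rule 4).
With Galqil and Marhal, Paxgal is earned (Rule 2).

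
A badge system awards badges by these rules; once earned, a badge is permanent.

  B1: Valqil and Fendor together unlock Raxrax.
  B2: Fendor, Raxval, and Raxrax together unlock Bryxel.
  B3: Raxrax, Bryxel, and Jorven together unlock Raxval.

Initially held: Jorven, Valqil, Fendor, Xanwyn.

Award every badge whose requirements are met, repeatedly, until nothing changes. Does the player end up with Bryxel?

No

Bryxel would need Fendor, Raxval, and Raxrax (B2), but Raxval is never earned.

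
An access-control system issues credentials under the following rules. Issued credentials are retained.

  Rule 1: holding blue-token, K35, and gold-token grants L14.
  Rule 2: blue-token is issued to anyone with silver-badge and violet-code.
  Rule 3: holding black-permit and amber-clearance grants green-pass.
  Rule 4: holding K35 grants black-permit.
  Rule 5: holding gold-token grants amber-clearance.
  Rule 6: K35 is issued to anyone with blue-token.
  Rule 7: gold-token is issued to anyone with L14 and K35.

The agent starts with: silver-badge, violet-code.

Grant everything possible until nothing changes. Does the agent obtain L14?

L14 would need blue-token, K35, and gold-token (Rule 1), but gold-token is never granted.

No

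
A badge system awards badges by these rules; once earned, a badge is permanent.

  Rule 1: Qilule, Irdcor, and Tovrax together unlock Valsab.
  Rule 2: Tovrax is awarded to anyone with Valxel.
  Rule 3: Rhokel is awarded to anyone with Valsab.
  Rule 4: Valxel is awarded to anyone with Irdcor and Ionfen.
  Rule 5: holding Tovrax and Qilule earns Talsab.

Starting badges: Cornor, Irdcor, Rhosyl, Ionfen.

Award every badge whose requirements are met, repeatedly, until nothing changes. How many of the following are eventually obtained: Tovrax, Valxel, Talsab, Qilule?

With Irdcor and Ionfen, Valxel is earned (Rule 4).
With Valxel, Tovrax is earned (Rule 2).
Tovrax: reached.
Valxel: reached.
Talsab would need Tovrax and Qilule (Rule 5), but Qilule is never earned.
No rule produces Qilule, and it is not given.
Reached: Tovrax and Valxel — 2 of the 4.

2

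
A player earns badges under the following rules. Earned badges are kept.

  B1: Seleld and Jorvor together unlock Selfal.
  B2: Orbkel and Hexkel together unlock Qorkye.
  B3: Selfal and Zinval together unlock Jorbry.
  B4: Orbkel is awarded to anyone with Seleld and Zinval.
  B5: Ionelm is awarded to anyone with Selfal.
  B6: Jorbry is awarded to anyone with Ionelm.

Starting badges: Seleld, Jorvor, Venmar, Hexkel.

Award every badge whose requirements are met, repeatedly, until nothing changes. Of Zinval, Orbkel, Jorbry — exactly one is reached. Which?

With Seleld and Jorvor, Selfal is earned (B1).
With Selfal, Ionelm is earned (B5).
With Ionelm, Jorbry is earned (B6).
Orbkel would need Seleld and Zinval (B4), but Zinval is never earned. No rule produces Zinval, and it is not given.

Jorbry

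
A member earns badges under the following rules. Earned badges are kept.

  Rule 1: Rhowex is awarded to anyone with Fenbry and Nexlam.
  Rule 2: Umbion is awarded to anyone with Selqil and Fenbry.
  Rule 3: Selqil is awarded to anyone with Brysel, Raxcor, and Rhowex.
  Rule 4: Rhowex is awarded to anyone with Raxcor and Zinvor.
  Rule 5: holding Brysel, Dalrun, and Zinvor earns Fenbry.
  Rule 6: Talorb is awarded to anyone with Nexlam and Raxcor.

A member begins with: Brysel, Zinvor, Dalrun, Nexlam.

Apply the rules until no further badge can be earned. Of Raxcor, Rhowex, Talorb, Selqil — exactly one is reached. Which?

With Brysel, Dalrun, and Zinvor, Fenbry is earned (Rule 5).
With Fenbry and Nexlam, Rhowex is earned (Rule 1).
No rule produces Raxcor, and it is not given. Talorb would need Nexlam and Raxcor (Rule 6), but Raxcor is never earned. Selqil would need Brysel, Raxcor, and Rhowex (Rule 3), but Raxcor is never earned.

Rhowex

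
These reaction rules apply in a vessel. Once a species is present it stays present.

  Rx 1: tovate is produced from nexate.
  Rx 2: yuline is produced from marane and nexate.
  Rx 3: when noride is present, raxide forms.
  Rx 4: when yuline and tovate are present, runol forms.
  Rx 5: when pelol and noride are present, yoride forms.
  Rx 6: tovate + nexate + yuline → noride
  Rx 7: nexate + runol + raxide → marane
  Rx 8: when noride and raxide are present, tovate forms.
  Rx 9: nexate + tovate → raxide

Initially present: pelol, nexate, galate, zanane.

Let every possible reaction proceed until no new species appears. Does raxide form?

nexate present → tovate forms (Rx 1).
nexate and tovate present → raxide forms (Rx 9).

Yes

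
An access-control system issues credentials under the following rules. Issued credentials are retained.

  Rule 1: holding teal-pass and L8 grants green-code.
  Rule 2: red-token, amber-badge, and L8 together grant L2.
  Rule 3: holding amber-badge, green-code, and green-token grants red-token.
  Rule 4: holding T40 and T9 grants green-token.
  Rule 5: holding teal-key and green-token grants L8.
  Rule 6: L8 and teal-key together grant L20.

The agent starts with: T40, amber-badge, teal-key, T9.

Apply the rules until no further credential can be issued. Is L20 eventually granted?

Holding T40 and T9 grants green-token (Rule 4).
Holding teal-key and green-token grants L8 (Rule 5).
Holding L8 and teal-key grants L20 (Rule 6).

Yes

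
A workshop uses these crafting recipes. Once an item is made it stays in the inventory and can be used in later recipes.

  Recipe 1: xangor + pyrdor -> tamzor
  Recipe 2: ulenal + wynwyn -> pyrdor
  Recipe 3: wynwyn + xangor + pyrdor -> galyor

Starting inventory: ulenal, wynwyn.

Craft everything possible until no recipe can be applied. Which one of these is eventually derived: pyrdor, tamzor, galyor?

pyrdor

ulenal + wynwyn -> pyrdor (Recipe 2).
tamzor would need xangor and pyrdor (Recipe 1), but xangor is never obtained. galyor would need wynwyn, xangor, and pyrdor (Recipe 3), but xangor is never obtained.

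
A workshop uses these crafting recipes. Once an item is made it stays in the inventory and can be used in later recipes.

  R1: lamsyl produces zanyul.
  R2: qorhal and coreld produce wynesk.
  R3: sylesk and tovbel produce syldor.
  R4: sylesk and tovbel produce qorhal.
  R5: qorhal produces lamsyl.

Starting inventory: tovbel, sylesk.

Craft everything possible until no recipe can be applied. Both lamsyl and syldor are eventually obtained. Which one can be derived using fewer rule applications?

syldor: sylesk and tovbel → syldor (R3). [1 rule application]
lamsyl: sylesk and tovbel → qorhal (R4). qorhal → lamsyl (R5). [2 rule applications]
syldor needs fewer.

syldor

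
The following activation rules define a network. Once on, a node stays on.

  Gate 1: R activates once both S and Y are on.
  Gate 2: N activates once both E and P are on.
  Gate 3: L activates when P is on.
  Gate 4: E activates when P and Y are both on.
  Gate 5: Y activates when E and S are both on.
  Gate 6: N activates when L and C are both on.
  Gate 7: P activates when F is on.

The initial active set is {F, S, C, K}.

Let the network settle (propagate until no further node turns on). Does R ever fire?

R would need S and Y (Gate 1), but Y never turns on.

No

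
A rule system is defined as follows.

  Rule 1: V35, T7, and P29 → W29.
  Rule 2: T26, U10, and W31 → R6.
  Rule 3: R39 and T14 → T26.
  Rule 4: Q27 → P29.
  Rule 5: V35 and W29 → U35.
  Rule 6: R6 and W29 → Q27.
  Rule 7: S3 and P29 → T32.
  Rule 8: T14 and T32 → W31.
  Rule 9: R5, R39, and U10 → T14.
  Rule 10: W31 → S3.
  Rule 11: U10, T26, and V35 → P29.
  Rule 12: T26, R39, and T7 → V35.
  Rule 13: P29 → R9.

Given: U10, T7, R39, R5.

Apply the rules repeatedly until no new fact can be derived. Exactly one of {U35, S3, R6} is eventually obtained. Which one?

U35

From R5, R39, and U10, Rule 9 gives T14.
From R39 and T14, Rule 3 gives T26.
From T26, R39, and T7, Rule 12 gives V35.
From U10, T26, and V35, Rule 11 gives P29.
From V35, T7, and P29, Rule 1 gives W29.
V35 and W29 hold, so U35 follows (Rule 5).
R6 would need T26, U10, and W31 (Rule 2), but W31 is never established. S3 would need W31 (Rule 10), but W31 is never established.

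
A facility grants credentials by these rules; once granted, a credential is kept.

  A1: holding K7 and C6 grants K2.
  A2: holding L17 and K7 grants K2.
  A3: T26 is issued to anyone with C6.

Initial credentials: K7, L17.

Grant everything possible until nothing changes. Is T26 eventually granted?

No

T26 would need C6 (A3), but C6 is never granted.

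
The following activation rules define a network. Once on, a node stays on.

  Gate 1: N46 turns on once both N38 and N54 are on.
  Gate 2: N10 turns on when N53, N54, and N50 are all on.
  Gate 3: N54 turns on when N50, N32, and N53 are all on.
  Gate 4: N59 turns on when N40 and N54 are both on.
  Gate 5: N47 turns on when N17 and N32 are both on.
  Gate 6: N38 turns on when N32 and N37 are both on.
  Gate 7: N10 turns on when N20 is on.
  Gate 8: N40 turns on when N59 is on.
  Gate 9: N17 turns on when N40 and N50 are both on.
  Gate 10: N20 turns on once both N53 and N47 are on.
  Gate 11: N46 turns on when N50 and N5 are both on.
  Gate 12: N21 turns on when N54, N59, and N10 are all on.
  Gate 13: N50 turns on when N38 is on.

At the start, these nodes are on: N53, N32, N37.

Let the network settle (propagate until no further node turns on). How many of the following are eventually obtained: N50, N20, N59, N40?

Gate 6: N32 and N37 on → N38 on.
Gate 13: N38 on → N50 on.
N50: reached.
N20 would need N53 and N47 (Gate 10), but N47 never turns on.
N59 would need N40 and N54 (Gate 4), but N40 never turns on.
N40 would need N59 (Gate 8), but N59 never turns on.
Reached: N50 — 1 of the 4.

1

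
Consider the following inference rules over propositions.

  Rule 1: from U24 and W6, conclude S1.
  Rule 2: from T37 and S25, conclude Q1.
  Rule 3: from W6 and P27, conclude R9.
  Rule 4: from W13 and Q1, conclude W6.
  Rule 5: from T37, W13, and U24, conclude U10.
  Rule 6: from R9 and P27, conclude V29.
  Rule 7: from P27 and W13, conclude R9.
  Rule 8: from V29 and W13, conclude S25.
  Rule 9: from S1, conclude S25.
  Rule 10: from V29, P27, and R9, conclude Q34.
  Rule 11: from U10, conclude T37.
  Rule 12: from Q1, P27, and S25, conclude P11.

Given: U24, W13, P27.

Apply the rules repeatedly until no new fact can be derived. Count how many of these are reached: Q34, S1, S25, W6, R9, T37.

From P27 and W13, Rule 7 gives R9.
R9 and P27 hold, so V29 follows (Rule 6).
V29, P27, and R9 hold, so Q34 follows (Rule 10).
From V29 and W13, Rule 8 gives S25.
Q34: reached.
S1 would need U24 and W6 (Rule 1), but W6 is never established.
S25: reached.
W6 would need W13 and Q1 (Rule 4), but Q1 is never established.
R9: reached.
T37 would need U10 (Rule 11), but U10 is never established.
Reached: Q34, S25, and R9 — 3 of the 6.

3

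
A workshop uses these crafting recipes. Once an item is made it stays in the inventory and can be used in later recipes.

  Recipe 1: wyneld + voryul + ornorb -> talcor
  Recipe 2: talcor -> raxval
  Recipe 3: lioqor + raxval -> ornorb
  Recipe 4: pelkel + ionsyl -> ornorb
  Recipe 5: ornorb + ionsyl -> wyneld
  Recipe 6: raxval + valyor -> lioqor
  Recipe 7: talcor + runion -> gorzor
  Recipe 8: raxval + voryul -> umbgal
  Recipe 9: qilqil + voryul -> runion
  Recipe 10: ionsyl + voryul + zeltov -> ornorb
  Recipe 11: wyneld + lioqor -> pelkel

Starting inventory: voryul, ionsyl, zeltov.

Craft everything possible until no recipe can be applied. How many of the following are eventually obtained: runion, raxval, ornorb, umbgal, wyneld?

4

ionsyl + voryul + zeltov -> ornorb (Recipe 10).
Using Recipe 5, ornorb and ionsyl make wyneld.
wyneld + voryul + ornorb -> talcor (Recipe 1).
talcor -> raxval (Recipe 2).
Using Recipe 8, raxval and voryul make umbgal.
runion would need qilqil and voryul (Recipe 9), but qilqil is never obtained.
raxval: reached.
ornorb: reached.
umbgal: reached.
wyneld: reached.
Reached: raxval, ornorb, umbgal, and wyneld — 4 of the 5.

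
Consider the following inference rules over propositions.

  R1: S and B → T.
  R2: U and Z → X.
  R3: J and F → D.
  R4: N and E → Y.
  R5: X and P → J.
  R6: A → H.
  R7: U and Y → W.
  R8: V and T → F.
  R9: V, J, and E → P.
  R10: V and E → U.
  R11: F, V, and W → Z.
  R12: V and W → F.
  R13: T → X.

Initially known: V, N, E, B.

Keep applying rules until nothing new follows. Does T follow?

T would need S and B (R1), but S is never established.

No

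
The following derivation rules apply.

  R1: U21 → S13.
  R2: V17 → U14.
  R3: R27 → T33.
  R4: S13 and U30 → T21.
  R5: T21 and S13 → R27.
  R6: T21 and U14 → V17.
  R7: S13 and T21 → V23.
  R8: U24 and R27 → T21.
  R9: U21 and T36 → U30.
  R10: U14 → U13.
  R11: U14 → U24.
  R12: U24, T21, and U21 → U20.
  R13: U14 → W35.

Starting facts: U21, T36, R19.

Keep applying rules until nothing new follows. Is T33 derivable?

Yes

U21 holds, so S13 follows (R1).
U21 and T36 hold, so U30 follows (R9).
S13 and U30 hold, so T21 follows (R4).
T21 and S13 hold, so R27 follows (R5).
From R27, R3 gives T33.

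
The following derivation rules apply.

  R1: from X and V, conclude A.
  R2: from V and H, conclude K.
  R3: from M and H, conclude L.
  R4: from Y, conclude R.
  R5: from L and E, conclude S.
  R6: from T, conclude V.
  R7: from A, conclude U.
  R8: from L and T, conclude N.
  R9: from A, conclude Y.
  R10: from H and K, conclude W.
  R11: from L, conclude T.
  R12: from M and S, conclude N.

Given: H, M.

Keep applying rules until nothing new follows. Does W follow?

M and H hold, so L follows (R3).
L holds, so T follows (R11).
From T, R6 gives V.
V and H hold, so K follows (R2).
From H and K, R10 gives W.

Yes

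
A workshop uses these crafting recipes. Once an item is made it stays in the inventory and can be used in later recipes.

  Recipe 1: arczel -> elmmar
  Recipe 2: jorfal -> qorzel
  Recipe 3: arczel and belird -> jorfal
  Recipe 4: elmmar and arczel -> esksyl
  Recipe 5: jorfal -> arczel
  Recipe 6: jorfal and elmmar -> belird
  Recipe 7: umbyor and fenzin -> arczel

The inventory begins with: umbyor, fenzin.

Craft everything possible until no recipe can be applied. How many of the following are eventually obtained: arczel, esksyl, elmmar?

umbyor and fenzin -> arczel (Recipe 7).
arczel -> elmmar (Recipe 1).
Using Recipe 4, elmmar and arczel make esksyl.
arczel: reached.
esksyl: reached.
elmmar: reached.
All 3 are reached.

3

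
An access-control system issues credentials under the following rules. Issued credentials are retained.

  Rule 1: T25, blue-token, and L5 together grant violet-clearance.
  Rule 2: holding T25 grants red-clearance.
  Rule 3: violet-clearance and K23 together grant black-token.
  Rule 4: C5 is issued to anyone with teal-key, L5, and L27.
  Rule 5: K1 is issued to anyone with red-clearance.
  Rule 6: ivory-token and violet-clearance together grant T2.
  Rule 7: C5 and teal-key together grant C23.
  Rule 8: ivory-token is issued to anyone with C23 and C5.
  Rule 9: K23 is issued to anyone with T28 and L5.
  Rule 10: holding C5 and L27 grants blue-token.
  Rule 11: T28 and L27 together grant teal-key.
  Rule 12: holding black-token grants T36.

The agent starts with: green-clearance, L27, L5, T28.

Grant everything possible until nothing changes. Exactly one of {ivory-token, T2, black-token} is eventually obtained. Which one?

Holding T28 and L27 grants teal-key (Rule 11).
Holding teal-key, L5, and L27 grants C5 (Rule 4).
Holding C5 and teal-key grants C23 (Rule 7).
Holding C23 and C5 grants ivory-token (Rule 8).
T2 would need ivory-token and violet-clearance (Rule 6), but violet-clearance is never granted. black-token would need violet-clearance and K23 (Rule 3), but violet-clearance is never granted.

ivory-token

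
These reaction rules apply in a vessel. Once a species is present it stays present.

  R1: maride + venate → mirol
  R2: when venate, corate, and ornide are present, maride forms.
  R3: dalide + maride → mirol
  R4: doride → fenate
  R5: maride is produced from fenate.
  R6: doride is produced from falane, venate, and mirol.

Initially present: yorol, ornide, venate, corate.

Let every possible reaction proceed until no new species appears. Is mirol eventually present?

Yes

venate, corate, and ornide present → maride forms (R2).
maride and venate present → mirol forms (R1).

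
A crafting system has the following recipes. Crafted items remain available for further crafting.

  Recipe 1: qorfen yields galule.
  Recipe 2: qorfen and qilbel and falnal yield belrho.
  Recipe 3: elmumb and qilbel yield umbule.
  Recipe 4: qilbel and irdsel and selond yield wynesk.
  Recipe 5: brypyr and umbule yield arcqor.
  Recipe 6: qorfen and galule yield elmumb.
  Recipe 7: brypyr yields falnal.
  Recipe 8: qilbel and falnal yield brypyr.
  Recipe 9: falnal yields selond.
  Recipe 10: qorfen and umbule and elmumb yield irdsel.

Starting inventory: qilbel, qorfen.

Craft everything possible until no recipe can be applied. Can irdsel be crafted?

Yes

qorfen → galule (Recipe 1).
qorfen and galule → elmumb (Recipe 6).
elmumb and qilbel → umbule (Recipe 3).
qorfen and umbule and elmumb → irdsel (Recipe 10).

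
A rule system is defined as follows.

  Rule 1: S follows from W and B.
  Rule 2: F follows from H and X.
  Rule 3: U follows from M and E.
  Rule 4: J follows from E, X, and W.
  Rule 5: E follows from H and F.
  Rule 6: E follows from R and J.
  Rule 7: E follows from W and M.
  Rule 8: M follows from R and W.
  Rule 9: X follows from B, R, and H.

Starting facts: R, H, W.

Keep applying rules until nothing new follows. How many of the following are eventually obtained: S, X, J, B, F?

0

S would need W and B (Rule 1), but B is never established.
X would need B, R, and H (Rule 9), but B is never established.
J would need E, X, and W (Rule 4), but X is never established.
No rule produces B, and it is not given.
F would need H and X (Rule 2), but X is never established.
None of the 5 are reached.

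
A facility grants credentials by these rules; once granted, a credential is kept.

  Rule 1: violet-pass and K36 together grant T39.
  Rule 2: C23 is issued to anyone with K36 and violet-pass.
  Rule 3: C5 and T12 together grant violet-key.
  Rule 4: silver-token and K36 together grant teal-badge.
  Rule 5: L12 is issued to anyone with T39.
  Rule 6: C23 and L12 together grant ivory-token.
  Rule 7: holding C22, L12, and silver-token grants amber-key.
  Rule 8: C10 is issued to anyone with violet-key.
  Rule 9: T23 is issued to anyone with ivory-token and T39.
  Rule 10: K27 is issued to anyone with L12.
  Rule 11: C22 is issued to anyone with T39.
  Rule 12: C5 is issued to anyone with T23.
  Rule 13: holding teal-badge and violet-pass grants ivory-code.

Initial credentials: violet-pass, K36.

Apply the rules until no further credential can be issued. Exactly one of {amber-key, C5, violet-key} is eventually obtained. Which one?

C5

Holding violet-pass and K36 grants T39 (Rule 1).
Holding K36 and violet-pass grants C23 (Rule 2).
Holding T39 grants L12 (Rule 5).
Holding C23 and L12 grants ivory-token (Rule 6).
Holding ivory-token and T39 grants T23 (Rule 9).
Holding T23 grants C5 (Rule 12).
amber-key would need C22, L12, and silver-token (Rule 7), but silver-token is never granted. violet-key would need C5 and T12 (Rule 3), but T12 is never granted.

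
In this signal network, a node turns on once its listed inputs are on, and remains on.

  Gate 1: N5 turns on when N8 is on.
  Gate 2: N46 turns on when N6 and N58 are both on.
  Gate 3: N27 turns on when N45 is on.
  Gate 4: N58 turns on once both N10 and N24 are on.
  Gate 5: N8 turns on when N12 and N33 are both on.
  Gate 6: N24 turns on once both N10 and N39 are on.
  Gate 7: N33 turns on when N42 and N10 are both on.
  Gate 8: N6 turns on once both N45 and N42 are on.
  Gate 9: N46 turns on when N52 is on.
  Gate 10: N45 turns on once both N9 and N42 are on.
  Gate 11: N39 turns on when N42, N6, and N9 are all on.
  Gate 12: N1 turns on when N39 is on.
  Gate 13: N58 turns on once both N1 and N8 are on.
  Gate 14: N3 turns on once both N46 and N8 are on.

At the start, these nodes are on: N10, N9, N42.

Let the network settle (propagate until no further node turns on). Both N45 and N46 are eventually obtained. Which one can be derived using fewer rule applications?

N45

N45: Gate 10: N9 and N42 on → N45 on. [1 rule application]
N46: N9 and N42 are on, so N45 turns on (Gate 10). Gate 8: N45 and N42 on → N6 on. Gate 11: N42, N6, and N9 on → N39 on. N10 and N39 are on, so N24 turns on (Gate 6). Gate 4: N10 and N24 on → N58 on. Gate 2: N6 and N58 on → N46 on. [6 rule applications]
N45 needs fewer.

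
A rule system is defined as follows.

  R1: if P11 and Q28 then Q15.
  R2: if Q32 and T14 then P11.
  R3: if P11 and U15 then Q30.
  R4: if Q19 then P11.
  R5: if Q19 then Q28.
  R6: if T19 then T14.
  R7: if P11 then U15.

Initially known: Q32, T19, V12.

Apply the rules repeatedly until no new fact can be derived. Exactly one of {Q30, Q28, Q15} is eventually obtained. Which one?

Q30

T19 holds, so T14 follows (R6).
Q32 and T14 hold, so P11 follows (R2).
P11 holds, so U15 follows (R7).
P11 and U15 hold, so Q30 follows (R3).
Q15 would need P11 and Q28 (R1), but Q28 is never established. Q28 would need Q19 (R5), but Q19 is never established.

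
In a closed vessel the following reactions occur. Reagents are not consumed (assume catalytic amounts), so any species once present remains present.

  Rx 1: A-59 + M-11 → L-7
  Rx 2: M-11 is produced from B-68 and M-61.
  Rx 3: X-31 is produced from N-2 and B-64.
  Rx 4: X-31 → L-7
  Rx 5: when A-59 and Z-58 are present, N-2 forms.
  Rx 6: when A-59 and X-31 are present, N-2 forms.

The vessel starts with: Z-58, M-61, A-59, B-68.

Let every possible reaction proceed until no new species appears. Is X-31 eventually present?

No

X-31 would need N-2 and B-64 (Rx 3), but B-64 never forms.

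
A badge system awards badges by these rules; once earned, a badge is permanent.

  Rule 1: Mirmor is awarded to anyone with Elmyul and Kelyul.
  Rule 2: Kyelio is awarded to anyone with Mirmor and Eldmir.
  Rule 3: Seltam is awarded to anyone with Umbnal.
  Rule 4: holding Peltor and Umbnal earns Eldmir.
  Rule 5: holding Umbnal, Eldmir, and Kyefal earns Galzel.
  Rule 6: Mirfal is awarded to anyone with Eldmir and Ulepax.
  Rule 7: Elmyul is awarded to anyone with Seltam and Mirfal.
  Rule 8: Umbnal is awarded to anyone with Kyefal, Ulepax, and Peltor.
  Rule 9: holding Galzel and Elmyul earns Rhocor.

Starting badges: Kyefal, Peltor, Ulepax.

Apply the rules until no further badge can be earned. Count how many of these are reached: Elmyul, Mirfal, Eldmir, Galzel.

4

With Kyefal, Ulepax, and Peltor, Umbnal is earned (Rule 8).
With Peltor and Umbnal, Eldmir is earned (Rule 4).
With Umbnal, Seltam is earned (Rule 3).
With Eldmir and Ulepax, Mirfal is earned (Rule 6).
With Umbnal, Eldmir, and Kyefal, Galzel is earned (Rule 5).
With Seltam and Mirfal, Elmyul is earned (Rule 7).
Elmyul: reached.
Mirfal: reached.
Eldmir: reached.
Galzel: reached.
All 4 are reached.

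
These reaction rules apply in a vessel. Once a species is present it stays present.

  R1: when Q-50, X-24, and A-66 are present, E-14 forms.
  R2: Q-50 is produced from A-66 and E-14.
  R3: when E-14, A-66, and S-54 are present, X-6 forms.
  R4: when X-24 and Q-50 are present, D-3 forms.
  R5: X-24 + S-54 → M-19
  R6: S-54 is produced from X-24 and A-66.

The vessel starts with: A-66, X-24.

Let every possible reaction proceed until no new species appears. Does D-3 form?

No

D-3 would need X-24 and Q-50 (R4), but Q-50 never forms.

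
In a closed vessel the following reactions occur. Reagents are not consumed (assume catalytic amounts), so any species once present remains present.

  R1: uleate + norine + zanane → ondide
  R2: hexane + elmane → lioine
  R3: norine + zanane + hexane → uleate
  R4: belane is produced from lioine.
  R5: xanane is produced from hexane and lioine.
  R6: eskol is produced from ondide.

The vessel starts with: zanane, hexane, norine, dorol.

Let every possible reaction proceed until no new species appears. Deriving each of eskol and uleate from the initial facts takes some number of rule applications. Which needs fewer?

uleate: norine, zanane, and hexane present → uleate forms (R3). [1 rule application]
eskol: norine, zanane, and hexane present → uleate forms (R3). uleate, norine, and zanane present → ondide forms (R1). ondide present → eskol forms (R6). [3 rule applications]
uleate needs fewer.

uleate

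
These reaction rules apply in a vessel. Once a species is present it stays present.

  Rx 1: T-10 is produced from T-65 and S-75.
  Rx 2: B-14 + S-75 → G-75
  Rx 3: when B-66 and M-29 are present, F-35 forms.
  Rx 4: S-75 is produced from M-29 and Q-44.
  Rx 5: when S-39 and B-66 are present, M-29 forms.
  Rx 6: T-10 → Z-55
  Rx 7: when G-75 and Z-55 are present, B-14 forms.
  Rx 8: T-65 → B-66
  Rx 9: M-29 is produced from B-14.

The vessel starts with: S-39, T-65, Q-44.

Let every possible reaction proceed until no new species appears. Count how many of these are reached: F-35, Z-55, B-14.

2

T-65 present → B-66 forms (Rx 8).
S-39 and B-66 present → M-29 forms (Rx 5).
B-66 and M-29 present → F-35 forms (Rx 3).
M-29 and Q-44 present → S-75 forms (Rx 4).
T-65 and S-75 present → T-10 forms (Rx 1).
T-10 present → Z-55 forms (Rx 6).
F-35: reached.
Z-55: reached.
B-14 would need G-75 and Z-55 (Rx 7), but G-75 never forms.
Reached: F-35 and Z-55 — 2 of the 3.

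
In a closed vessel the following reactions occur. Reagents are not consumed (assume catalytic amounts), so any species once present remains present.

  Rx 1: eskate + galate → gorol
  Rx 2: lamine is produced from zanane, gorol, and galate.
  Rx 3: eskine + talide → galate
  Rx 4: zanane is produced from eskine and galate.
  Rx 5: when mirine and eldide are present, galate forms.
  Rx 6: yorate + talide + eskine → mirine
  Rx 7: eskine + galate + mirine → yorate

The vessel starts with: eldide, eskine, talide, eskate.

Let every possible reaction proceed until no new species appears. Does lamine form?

Yes

eskine and talide present → galate forms (Rx 3).
eskine and galate present → zanane forms (Rx 4).
eskate and galate present → gorol forms (Rx 1).
zanane, gorol, and galate present → lamine forms (Rx 2).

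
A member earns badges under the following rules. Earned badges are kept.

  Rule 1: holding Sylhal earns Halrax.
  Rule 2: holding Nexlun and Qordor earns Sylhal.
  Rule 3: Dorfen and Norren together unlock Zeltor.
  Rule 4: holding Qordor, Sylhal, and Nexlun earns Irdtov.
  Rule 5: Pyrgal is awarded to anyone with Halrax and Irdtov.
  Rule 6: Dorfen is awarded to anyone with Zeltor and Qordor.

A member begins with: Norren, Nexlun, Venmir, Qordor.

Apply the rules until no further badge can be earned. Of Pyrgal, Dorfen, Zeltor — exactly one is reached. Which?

Pyrgal

With Nexlun and Qordor, Sylhal is earned (Rule 2).
With Sylhal, Halrax is earned (Rule 1).
With Qordor, Sylhal, and Nexlun, Irdtov is earned (Rule 4).
With Halrax and Irdtov, Pyrgal is earned (Rule 5).
Dorfen would need Zeltor and Qordor (Rule 6), but Zeltor is never earned. Zeltor would need Dorfen and Norren (Rule 3), but Dorfen is never earned.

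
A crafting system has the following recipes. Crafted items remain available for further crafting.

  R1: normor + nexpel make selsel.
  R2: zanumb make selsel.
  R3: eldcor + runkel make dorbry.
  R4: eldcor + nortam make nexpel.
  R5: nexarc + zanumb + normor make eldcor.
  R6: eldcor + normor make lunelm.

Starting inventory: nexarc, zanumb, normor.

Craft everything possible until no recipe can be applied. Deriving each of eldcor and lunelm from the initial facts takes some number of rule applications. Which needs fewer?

eldcor

eldcor: Using R5, nexarc, zanumb, and normor make eldcor. [1 rule application]
lunelm: Using R5, nexarc, zanumb, and normor make eldcor. eldcor + normor → lunelm (R6). [2 rule applications]
eldcor needs fewer.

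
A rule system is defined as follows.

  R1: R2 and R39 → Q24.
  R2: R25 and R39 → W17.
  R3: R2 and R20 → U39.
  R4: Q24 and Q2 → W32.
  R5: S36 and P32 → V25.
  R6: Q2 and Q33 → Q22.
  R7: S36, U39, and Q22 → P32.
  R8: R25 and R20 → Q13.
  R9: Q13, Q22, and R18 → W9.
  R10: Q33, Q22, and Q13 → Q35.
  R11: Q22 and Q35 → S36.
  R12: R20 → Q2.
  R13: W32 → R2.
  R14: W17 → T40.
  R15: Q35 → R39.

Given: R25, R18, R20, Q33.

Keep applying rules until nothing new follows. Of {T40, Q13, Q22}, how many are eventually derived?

From R20, R12 gives Q2.
From R25 and R20, R8 gives Q13.
Q2 and Q33 hold, so Q22 follows (R6).
From Q33, Q22, and Q13, R10 gives Q35.
Q35 holds, so R39 follows (R15).
From R25 and R39, R2 gives W17.
From W17, R14 gives T40.
T40: reached.
Q13: reached.
Q22: reached.
All 3 are reached.

3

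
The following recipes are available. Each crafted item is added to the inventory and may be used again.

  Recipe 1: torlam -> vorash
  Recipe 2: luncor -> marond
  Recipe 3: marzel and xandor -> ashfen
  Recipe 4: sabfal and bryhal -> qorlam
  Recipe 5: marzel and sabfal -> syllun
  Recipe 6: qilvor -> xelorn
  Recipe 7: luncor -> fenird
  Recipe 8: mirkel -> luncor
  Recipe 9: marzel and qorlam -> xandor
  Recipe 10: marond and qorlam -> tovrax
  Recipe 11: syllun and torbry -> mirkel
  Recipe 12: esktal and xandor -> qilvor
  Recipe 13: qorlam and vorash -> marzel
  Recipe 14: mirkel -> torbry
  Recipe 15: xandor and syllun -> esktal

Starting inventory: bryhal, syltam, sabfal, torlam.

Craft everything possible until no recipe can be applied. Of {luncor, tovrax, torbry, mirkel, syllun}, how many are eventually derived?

Using Recipe 1, torlam makes vorash.
Using Recipe 4, sabfal and bryhal make qorlam.
Using Recipe 13, qorlam and vorash make marzel.
marzel and sabfal -> syllun (Recipe 5).
luncor would need mirkel (Recipe 8), but mirkel is never obtained.
tovrax would need marond and qorlam (Recipe 10), but marond is never obtained.
torbry would need mirkel (Recipe 14), but mirkel is never obtained.
mirkel would need syllun and torbry (Recipe 11), but torbry is never obtained.
syllun: reached.
Reached: syllun — 1 of the 5.

1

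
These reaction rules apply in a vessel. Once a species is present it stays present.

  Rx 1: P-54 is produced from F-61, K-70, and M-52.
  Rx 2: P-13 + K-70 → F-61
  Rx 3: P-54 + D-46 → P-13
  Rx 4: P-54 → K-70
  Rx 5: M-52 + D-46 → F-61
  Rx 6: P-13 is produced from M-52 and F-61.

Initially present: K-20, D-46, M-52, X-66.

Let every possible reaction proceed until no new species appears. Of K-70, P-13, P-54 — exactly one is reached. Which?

P-13

M-52 and D-46 present → F-61 forms (Rx 5).
M-52 and F-61 present → P-13 forms (Rx 6).
P-54 would need F-61, K-70, and M-52 (Rx 1), but K-70 never forms. K-70 would need P-54 (Rx 4), but P-54 never forms.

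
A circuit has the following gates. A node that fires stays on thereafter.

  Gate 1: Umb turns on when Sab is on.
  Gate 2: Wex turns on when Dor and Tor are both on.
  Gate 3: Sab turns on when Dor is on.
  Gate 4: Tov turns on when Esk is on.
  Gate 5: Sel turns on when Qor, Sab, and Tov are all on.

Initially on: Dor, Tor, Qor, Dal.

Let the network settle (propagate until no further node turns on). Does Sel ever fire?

No

Sel would need Qor, Sab, and Tov (Gate 5), but Tov never turns on.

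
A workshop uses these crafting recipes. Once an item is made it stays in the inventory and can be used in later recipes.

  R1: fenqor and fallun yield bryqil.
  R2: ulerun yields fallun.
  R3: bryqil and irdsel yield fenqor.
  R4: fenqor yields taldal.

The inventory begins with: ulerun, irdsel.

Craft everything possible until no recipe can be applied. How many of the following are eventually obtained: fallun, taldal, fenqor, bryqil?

Using R2, ulerun makes fallun.
fallun: reached.
taldal would need fenqor (R4), but fenqor is never obtained.
fenqor would need bryqil and irdsel (R3), but bryqil is never obtained.
bryqil would need fenqor and fallun (R1), but fenqor is never obtained.
Reached: fallun — 1 of the 4.

1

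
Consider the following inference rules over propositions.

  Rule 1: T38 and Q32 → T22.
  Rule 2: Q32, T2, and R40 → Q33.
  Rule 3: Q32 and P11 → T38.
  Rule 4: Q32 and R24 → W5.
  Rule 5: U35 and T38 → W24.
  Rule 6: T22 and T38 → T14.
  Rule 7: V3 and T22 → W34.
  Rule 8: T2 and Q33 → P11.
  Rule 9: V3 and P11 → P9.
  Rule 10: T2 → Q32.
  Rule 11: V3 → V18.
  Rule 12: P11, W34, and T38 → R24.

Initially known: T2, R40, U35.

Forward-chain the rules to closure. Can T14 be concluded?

From T2, Rule 10 gives Q32.
Q32, T2, and R40 hold, so Q33 follows (Rule 2).
T2 and Q33 hold, so P11 follows (Rule 8).
Q32 and P11 hold, so T38 follows (Rule 3).
T38 and Q32 hold, so T22 follows (Rule 1).
From T22 and T38, Rule 6 gives T14.

Yes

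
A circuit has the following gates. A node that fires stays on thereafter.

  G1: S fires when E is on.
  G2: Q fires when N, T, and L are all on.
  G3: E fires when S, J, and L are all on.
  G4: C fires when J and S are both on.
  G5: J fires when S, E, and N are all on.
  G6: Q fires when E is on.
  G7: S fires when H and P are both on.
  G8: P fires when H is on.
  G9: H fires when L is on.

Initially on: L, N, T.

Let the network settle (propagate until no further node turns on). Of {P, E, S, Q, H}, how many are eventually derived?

4

N, T, and L are on, so Q fires (G2).
G9: L on → H on.
G8: H on → P on.
H and P are on, so S fires (G7).
P: reached.
E would need S, J, and L (G3), but J never turns on.
S: reached.
Q: reached.
H: reached.
Reached: P, S, Q, and H — 4 of the 5.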